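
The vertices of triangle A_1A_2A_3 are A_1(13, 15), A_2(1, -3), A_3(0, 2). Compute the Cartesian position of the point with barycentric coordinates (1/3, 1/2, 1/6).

(29/6, 23/6)

P = (1/3)·A_1 + (1/2)·A_2 + (1/6)·A_3.
x-coordinate: (1/3)·13 + (1/2)·1 + (1/6)·0 = 29/6.
y-coordinate: (1/3)·15 + (1/2)·(-3) + (1/6)·2 = 23/6.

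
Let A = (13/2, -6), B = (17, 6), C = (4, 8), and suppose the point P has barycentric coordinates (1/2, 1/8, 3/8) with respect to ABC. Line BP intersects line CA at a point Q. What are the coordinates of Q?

(38/7, 0)

Line BP meets CA where the B-coordinate vanishes; zeroing P's B-weight and renormalizing leaves C, A-weights 3/8 : 1/2 → (3/7, 4/7).
So Q = (3/7)·C + (4/7)·A = (38/7, 0).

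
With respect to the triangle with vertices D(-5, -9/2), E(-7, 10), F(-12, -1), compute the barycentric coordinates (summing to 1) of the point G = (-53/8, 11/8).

(1/2, 3/8, 1/8)

Signed area of the reference triangle: [DEF] = ½·((-5)·(10−(-1)) + (-7)·(-1−(-9/2)) + (-12)·(-9/2−10)) = ½·(-55 − 49/2 + 174) = 189/4.
[GEF] = ½·((-53/8)·(10−(-1)) + (-7)·(-1−(11/8)) + (-12)·(11/8−10)) = ½·(-583/8 + 133/8 + 207/2) = 189/8, so the D-coordinate is (189/8)/(189/4) = 1/2.
[DGF] = ½·((-5)·(11/8−(-1)) + (-53/8)·(-1−(-9/2)) + (-12)·(-9/2−(11/8))) = ½·(-95/8 − 371/16 + 141/2) = 567/32, so the E-coordinate is 3/8.
[DEG] = ½·((-5)·(10−(11/8)) + (-7)·(11/8−(-9/2)) + (-53/8)·(-9/2−10)) = ½·(-345/8 − 329/8 + 1537/16) = 189/32, so the F-coordinate is 1/8.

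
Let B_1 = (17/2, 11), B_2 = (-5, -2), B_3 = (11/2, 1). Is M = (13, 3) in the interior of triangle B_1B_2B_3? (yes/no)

no

Barycentric coordinates of M: (-1/64, -23/32, 111/64).
The three coordinates are negative, negative, positive; a point is interior exactly when all three are positive.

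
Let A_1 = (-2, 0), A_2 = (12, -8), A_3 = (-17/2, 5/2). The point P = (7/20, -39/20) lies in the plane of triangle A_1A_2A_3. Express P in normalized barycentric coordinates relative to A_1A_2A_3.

(1/10, 2/5, 1/2)

Signed area of the reference triangle: [A_1A_2A_3] = ½·((-2)·(-8−(5/2)) + 12·(5/2−0) + (-17/2)·(0−(-8))) = ½·(21 + 30 − 68) = -17/2.
[PA_2A_3] = ½·((7/20)·(-8−(5/2)) + 12·(5/2−(-39/20)) + (-17/2)·(-39/20−(-8))) = ½·(-147/40 + 267/5 − 2057/40) = -17/20, so the A_1-coordinate is (-17/20)/(-17/2) = 1/10.
[A_1PA_3] = ½·((-2)·(-39/20−(5/2)) + (7/20)·(5/2−0) + (-17/2)·(0−(-39/20))) = ½·(89/10 + 7/8 − 663/40) = -17/5, so the A_2-coordinate is 2/5.
[A_1A_2P] = ½·((-2)·(-8−(-39/20)) + 12·(-39/20−0) + (7/20)·(0−(-8))) = ½·(121/10 − 117/5 + 14/5) = -17/4, so the A_3-coordinate is 1/2.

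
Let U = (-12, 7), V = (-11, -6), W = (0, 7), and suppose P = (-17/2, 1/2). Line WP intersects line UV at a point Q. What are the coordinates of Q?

(-34/3, -5/3)

Barycentric coordinates of P with respect to UVW: (1/4, 1/2, 1/4).
On side UV the W-coordinate is zero; dropping P's W-weight 1/4 and renormalizing the remaining 1/4 : 1/2 gives weights 1/3, 2/3 on U, V.
Q = (1/3)·(-12, 7) + (2/3)·(-11, -6) = (-34/3, -5/3).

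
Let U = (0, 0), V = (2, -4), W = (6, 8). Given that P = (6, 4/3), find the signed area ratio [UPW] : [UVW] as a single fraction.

[UVW] = ½·(0·(-4−8) + 2·(8−0) + 6·(0−(-4))) = ½·(0 + 16 + 24) = 20.
[UPW] = ½·(0·(4/3−8) + 6·(8−0) + 6·(0−(4/3))) = ½·(0 + 48 − 8) = 20, so the ratio is 20/20 = 1.

1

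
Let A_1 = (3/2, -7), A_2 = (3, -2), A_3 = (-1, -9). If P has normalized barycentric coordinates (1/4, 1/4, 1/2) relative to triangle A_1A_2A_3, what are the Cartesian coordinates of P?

P = (1/4)·A_1 + (1/4)·A_2 + (1/2)·A_3.
x-coordinate: (1/4)·(3/2) + (1/4)·3 + (1/2)·(-1) = 5/8.
y-coordinate: (1/4)·(-7) + (1/4)·(-2) + (1/2)·(-9) = -27/4.

(5/8, -27/4)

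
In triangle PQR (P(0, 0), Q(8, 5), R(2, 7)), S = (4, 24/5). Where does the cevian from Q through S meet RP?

Barycentric coordinates of S with respect to PQR: (1/5, 2/5, 2/5).
On side RP the Q-coordinate is zero; dropping S's Q-weight 2/5 and renormalizing the remaining 2/5 : 1/5 gives weights 2/3, 1/3 on R, P.
T = (2/3)·(2, 7) + (1/3)·(0, 0) = (4/3, 14/3).

(4/3, 14/3)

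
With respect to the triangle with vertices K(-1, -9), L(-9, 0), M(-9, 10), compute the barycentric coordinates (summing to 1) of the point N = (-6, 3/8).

Signed area of the reference triangle: [KLM] = ½·((-1)·(0−10) + (-9)·(10−(-9)) + (-9)·(-9−0)) = ½·(10 − 171 + 81) = -40.
[NLM] = ½·((-6)·(0−10) + (-9)·(10−(3/8)) + (-9)·(3/8−0)) = ½·(60 − 693/8 − 27/8) = -15, so the K-coordinate is (-15)/(-40) = 3/8.
[KNM] = ½·((-1)·(3/8−10) + (-6)·(10−(-9)) + (-9)·(-9−(3/8))) = ½·(77/8 − 114 + 675/8) = -10, so the L-coordinate is 1/4.
[KLN] = ½·((-1)·(0−(3/8)) + (-9)·(3/8−(-9)) + (-6)·(-9−0)) = ½·(3/8 − 675/8 + 54) = -15, so the M-coordinate is 3/8.

(3/8, 1/4, 3/8)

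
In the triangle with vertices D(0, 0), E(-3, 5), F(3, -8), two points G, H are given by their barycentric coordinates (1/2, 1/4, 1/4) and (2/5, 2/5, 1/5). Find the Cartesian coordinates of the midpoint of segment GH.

Barycentric coordinates of the midpoint are the average: (9/20, 13/40, 9/40).
Converting: (9/20)·D + (13/40)·E + (9/40)·F = (-3/10, -7/40).

(-3/10, -7/40)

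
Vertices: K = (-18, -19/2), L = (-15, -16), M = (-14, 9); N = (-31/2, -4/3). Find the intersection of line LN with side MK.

(-78/5, 8/5)

Barycentric coordinates of N with respect to KLM: (1/3, 1/6, 1/2).
On side MK the L-coordinate is zero; dropping N's L-weight 1/6 and renormalizing the remaining 1/2 : 1/3 gives weights 3/5, 2/5 on M, K.
J = (3/5)·(-14, 9) + (2/5)·(-18, -19/2) = (-78/5, 8/5).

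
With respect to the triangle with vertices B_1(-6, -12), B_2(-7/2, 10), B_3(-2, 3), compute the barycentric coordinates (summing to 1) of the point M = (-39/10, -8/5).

(2/5, 1/5, 2/5)

Signed area of the reference triangle: [B_1B_2B_3] = ½·((-6)·(10−3) + (-7/2)·(3−(-12)) + (-2)·(-12−10)) = ½·(-42 − 105/2 + 44) = -101/4.
[MB_2B_3] = ½·((-39/10)·(10−3) + (-7/2)·(3−(-8/5)) + (-2)·(-8/5−10)) = ½·(-273/10 − 161/10 + 116/5) = -101/10, so the B_1-coordinate is (-101/10)/(-101/4) = 2/5.
[B_1MB_3] = ½·((-6)·(-8/5−3) + (-39/10)·(3−(-12)) + (-2)·(-12−(-8/5))) = ½·(138/5 − 117/2 + 104/5) = -101/20, so the B_2-coordinate is 1/5.
[B_1B_2M] = ½·((-6)·(10−(-8/5)) + (-7/2)·(-8/5−(-12)) + (-39/10)·(-12−10)) = ½·(-348/5 − 182/5 + 429/5) = -101/10, so the B_3-coordinate is 2/5.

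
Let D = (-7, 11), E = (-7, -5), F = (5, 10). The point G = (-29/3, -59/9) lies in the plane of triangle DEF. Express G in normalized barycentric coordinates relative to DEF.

(1/9, 10/9, -2/9)

Signed area of the reference triangle: [DEF] = ½·((-7)·(-5−10) + (-7)·(10−11) + 5·(11−(-5))) = ½·(105 + 7 + 80) = 96.
[GEF] = ½·((-29/3)·(-5−10) + (-7)·(10−(-59/9)) + 5·(-59/9−(-5))) = ½·(145 − 1043/9 − 70/9) = 32/3, so the D-coordinate is (32/3)/96 = 1/9.
[DGF] = ½·((-7)·(-59/9−10) + (-29/3)·(10−11) + 5·(11−(-59/9))) = ½·(1043/9 + 29/3 + 790/9) = 320/3, so the E-coordinate is 10/9.
[DEG] = ½·((-7)·(-5−(-59/9)) + (-7)·(-59/9−11) + (-29/3)·(11−(-5))) = ½·(-98/9 + 1106/9 − 464/3) = -64/3, so the F-coordinate is -2/9.
Check: 1/9 + 10/9 − 2/9 = 1.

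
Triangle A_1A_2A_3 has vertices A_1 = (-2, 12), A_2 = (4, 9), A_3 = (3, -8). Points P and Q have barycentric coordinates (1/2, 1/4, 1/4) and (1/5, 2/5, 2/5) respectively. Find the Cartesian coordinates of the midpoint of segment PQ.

(63/40, 181/40)

Barycentric coordinates of the midpoint are the average: (7/20, 13/40, 13/40).
Converting: (7/20)·A_1 + (13/40)·A_2 + (13/40)·A_3 = (63/40, 181/40).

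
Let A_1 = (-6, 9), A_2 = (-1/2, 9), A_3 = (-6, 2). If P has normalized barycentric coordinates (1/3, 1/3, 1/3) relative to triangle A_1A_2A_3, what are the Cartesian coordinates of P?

P = (1/3)·A_1 + (1/3)·A_2 + (1/3)·A_3.
x-coordinate: (1/3)·(-6) + (1/3)·(-1/2) + (1/3)·(-6) = -25/6.
y-coordinate: (1/3)·9 + (1/3)·9 + (1/3)·2 = 20/3.

(-25/6, 20/3)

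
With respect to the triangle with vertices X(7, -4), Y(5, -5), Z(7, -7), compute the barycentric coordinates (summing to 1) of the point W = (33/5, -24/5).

Signed area of the reference triangle: [XYZ] = ½·(7·(-5−(-7)) + 5·(-7−(-4)) + 7·(-4−(-5))) = ½·(14 − 15 + 7) = 3.
[WYZ] = ½·((33/5)·(-5−(-7)) + 5·(-7−(-24/5)) + 7·(-24/5−(-5))) = ½·(66/5 − 11 + 7/5) = 9/5, so the X-coordinate is (9/5)/3 = 3/5.
[XWZ] = ½·(7·(-24/5−(-7)) + (33/5)·(-7−(-4)) + 7·(-4−(-24/5))) = ½·(77/5 − 99/5 + 28/5) = 3/5, so the Y-coordinate is 1/5.
[XYW] = ½·(7·(-5−(-24/5)) + 5·(-24/5−(-4)) + (33/5)·(-4−(-5))) = ½·(-7/5 − 4 + 33/5) = 3/5, so the Z-coordinate is 1/5.
Check: 3/5 + 1/5 + 1/5 = 1.

(3/5, 1/5, 1/5)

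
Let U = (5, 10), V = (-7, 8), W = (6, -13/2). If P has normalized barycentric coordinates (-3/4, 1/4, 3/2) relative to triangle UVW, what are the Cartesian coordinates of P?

(7/2, -61/4)

P = (-3/4)·U + (1/4)·V + (3/2)·W.
x-coordinate: (-3/4)·5 + (1/4)·(-7) + (3/2)·6 = 7/2.
y-coordinate: (-3/4)·10 + (1/4)·8 + (3/2)·(-13/2) = -61/4.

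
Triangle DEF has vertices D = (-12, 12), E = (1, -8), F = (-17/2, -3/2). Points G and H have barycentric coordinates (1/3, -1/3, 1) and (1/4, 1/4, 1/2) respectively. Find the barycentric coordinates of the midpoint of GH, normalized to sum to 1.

Since both coordinate triples sum to 1, the midpoint's barycentrics are the componentwise average.
(1/3+1/4)/2 = 7/24; similarly -1/24 and 3/4.

(7/24, -1/24, 3/4)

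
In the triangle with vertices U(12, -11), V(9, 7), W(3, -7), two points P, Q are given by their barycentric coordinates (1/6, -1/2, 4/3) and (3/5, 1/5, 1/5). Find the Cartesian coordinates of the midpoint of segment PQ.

(111/20, -319/30)

Barycentric coordinates of the midpoint are the average: (23/60, -3/20, 23/30).
Converting: (23/60)·U + (-3/20)·V + (23/30)·W = (111/20, -319/30).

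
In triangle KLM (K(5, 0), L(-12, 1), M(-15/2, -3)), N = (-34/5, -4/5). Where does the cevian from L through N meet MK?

(-10/3, -2)

Barycentric coordinates of N with respect to KLM: (1/5, 2/5, 2/5).
On side MK the L-coordinate is zero; dropping N's L-weight 2/5 and renormalizing the remaining 2/5 : 1/5 gives weights 2/3, 1/3 on M, K.
J = (2/3)·(-15/2, -3) + (1/3)·(5, 0) = (-10/3, -2).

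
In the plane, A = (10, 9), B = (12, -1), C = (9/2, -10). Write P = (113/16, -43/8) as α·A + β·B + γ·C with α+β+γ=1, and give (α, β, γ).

(1/8, 1/4, 5/8)

Signed area of the reference triangle: [ABC] = ½·(10·(-1−(-10)) + 12·(-10−9) + (9/2)·(9−(-1))) = ½·(90 − 228 + 45) = -93/2.
[PBC] = ½·((113/16)·(-1−(-10)) + 12·(-10−(-43/8)) + (9/2)·(-43/8−(-1))) = ½·(1017/16 − 111/2 − 315/16) = -93/16, so the A-coordinate is (-93/16)/(-93/2) = 1/8.
[APC] = ½·(10·(-43/8−(-10)) + (113/16)·(-10−9) + (9/2)·(9−(-43/8))) = ½·(185/4 − 2147/16 + 1035/16) = -93/8, so the B-coordinate is 1/4.
[ABP] = ½·(10·(-1−(-43/8)) + 12·(-43/8−9) + (113/16)·(9−(-1))) = ½·(175/4 − 345/2 + 565/8) = -465/16, so the C-coordinate is 5/8.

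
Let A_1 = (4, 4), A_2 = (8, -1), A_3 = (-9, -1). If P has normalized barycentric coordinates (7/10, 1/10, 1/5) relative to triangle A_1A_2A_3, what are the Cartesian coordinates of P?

(9/5, 5/2)

P = (7/10)·A_1 + (1/10)·A_2 + (1/5)·A_3.
x-coordinate: (7/10)·4 + (1/10)·8 + (1/5)·(-9) = 9/5.
y-coordinate: (7/10)·4 + (1/10)·(-1) + (1/5)·(-1) = 5/2.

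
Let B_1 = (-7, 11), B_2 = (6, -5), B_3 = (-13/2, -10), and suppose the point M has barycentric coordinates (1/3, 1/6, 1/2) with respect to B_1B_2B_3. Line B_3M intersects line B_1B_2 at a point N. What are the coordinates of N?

(-8/3, 17/3)

Line B_3M meets B_1B_2 where the B_3-coordinate vanishes; zeroing M's B_3-weight and renormalizing leaves B_1, B_2-weights 1/3 : 1/6 → (2/3, 1/3).
So N = (2/3)·B_1 + (1/3)·B_2 = (-8/3, 17/3).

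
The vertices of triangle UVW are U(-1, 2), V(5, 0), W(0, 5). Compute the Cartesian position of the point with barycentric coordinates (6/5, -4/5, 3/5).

P = (6/5)·U + (-4/5)·V + (3/5)·W.
x-coordinate: (6/5)·(-1) + (-4/5)·5 + (3/5)·0 = -26/5.
y-coordinate: (6/5)·2 + (-4/5)·0 + (3/5)·5 = 27/5.

(-26/5, 27/5)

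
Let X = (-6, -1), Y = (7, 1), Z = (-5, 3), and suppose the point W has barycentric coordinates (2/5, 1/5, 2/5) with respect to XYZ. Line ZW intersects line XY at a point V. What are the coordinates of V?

(-5/3, -1/3)

Line ZW meets XY where the Z-coordinate vanishes; zeroing W's Z-weight and renormalizing leaves X, Y-weights 2/5 : 1/5 → (2/3, 1/3).
So V = (2/3)·X + (1/3)·Y = (-5/3, -1/3).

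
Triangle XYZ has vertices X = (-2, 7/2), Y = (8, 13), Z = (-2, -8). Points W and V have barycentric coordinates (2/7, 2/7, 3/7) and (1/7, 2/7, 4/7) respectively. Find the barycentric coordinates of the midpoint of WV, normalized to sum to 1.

Since both coordinate triples sum to 1, the midpoint's barycentrics are the componentwise average.
(2/7+1/7)/2 = 3/14; similarly 2/7 and 1/2.

(3/14, 2/7, 1/2)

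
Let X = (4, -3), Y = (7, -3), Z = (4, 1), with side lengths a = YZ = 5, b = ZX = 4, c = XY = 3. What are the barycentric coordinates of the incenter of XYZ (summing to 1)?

The incenter has barycentric coordinates proportional to the opposite side lengths: (5 : 4 : 3).
Normalizing by 5+4+3 = 12 gives (5/12, 1/3, 1/4).

(5/12, 1/3, 1/4)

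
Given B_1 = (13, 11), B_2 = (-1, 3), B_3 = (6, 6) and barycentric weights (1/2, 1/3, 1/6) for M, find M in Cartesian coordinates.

(43/6, 15/2)

M = (1/2)·B_1 + (1/3)·B_2 + (1/6)·B_3.
x-coordinate: (1/2)·13 + (1/3)·(-1) + (1/6)·6 = 43/6.
y-coordinate: (1/2)·11 + (1/3)·3 + (1/6)·6 = 15/2.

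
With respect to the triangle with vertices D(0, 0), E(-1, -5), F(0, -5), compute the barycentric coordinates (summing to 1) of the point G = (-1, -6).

Signed area of the reference triangle: [DEF] = ½·(0·(-5−(-5)) + (-1)·(-5−0) + 0·(0−(-5))) = ½·(0 + 5 + 0) = 5/2.
[GEF] = ½·((-1)·(-5−(-5)) + (-1)·(-5−(-6)) + 0·(-6−(-5))) = ½·(0 − 1 + 0) = -1/2, so the D-coordinate is (-1/2)/(5/2) = -1/5.
[DGF] = ½·(0·(-6−(-5)) + (-1)·(-5−0) + 0·(0−(-6))) = ½·(0 + 5 + 0) = 5/2, so the E-coordinate is 1.
[DEG] = ½·(0·(-5−(-6)) + (-1)·(-6−0) + (-1)·(0−(-5))) = ½·(0 + 6 − 5) = 1/2, so the F-coordinate is 1/5.
Check: -1/5 + 1 + 1/5 = 1.

(-1/5, 1, 1/5)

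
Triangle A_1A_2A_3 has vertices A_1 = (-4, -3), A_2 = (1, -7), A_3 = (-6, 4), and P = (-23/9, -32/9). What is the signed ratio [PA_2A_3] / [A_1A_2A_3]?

[A_1A_2A_3] = ½·((-4)·(-7−4) + 1·(4−(-3)) + (-6)·(-3−(-7))) = ½·(44 + 7 − 24) = 27/2.
[PA_2A_3] = ½·((-23/9)·(-7−4) + 1·(4−(-32/9)) + (-6)·(-32/9−(-7))) = ½·(253/9 + 68/9 − 62/3) = 15/2, so the ratio is (15/2)/(27/2) = 5/9.

5/9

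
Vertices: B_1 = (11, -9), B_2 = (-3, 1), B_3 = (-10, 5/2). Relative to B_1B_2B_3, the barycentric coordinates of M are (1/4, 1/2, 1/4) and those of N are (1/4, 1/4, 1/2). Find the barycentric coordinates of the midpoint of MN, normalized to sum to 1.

Since both coordinate triples sum to 1, the midpoint's barycentrics are the componentwise average.
(1/4+1/4)/2 = 1/4; similarly 3/8 and 3/8.

(1/4, 3/8, 3/8)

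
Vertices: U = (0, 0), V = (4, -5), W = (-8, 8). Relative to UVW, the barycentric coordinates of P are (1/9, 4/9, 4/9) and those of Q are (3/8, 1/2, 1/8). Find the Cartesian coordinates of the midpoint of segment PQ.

Barycentric coordinates of the midpoint are the average: (35/144, 17/36, 41/144).
Converting: (35/144)·U + (17/36)·V + (41/144)·W = (-7/18, -1/12).

(-7/18, -1/12)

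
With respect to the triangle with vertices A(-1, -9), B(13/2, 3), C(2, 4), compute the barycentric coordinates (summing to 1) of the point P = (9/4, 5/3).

Signed area of the reference triangle: [ABC] = ½·((-1)·(3−4) + (13/2)·(4−(-9)) + 2·(-9−3)) = ½·(1 + 169/2 − 24) = 123/4.
[PBC] = ½·((9/4)·(3−4) + (13/2)·(4−(5/3)) + 2·(5/3−3)) = ½·(-9/4 + 91/6 − 8/3) = 41/8, so the A-coordinate is (41/8)/(123/4) = 1/6.
[APC] = ½·((-1)·(5/3−4) + (9/4)·(4−(-9)) + 2·(-9−(5/3))) = ½·(7/3 + 117/4 − 64/3) = 41/8, so the B-coordinate is 1/6.
[ABP] = ½·((-1)·(3−(5/3)) + (13/2)·(5/3−(-9)) + (9/4)·(-9−3)) = ½·(-4/3 + 208/3 − 27) = 41/2, so the C-coordinate is 2/3.
Check: 1/6 + 1/6 + 2/3 = 1.

(1/6, 1/6, 2/3)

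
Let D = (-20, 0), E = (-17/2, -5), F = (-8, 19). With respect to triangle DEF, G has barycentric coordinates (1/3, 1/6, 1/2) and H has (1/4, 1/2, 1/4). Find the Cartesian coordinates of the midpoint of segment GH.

Barycentric coordinates of the midpoint are the average: (7/24, 1/3, 3/8).
Converting: (7/24)·D + (1/3)·E + (3/8)·F = (-35/3, 131/24).

(-35/3, 131/24)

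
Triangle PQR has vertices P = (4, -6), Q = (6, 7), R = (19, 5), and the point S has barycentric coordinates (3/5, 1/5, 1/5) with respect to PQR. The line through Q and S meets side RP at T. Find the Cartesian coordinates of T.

Line QS meets RP where the Q-coordinate vanishes; zeroing S's Q-weight and renormalizing leaves R, P-weights 1/5 : 3/5 → (1/4, 3/4).
So T = (1/4)·R + (3/4)·P = (31/4, -13/4).

(31/4, -13/4)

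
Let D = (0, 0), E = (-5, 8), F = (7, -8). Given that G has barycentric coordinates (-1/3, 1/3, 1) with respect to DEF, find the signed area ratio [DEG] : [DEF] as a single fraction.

1

The signed ratio [DEG]/[DEF] equals the barycentric coordinate of G at vertex F, which is 1.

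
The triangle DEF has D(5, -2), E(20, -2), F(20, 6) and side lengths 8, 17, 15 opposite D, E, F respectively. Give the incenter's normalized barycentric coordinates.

(1/5, 17/40, 3/8)

The incenter has barycentric coordinates proportional to the opposite side lengths: (8 : 17 : 15).
Normalizing by 8+17+15 = 40 gives (1/5, 17/40, 3/8).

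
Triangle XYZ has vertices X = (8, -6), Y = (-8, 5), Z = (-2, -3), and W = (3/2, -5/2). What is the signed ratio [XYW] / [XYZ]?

1/4

[XYZ] = ½·(8·(5−(-3)) + (-8)·(-3−(-6)) + (-2)·(-6−5)) = ½·(64 − 24 + 22) = 31.
[XYW] = ½·(8·(5−(-5/2)) + (-8)·(-5/2−(-6)) + (3/2)·(-6−5)) = ½·(60 − 28 − 33/2) = 31/4, so the ratio is (31/4)/31 = 1/4.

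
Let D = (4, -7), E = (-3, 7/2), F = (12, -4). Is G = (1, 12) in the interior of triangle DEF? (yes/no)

no

Barycentric coordinates of G: (-3/2, 23/15, 29/30).
The three coordinates are negative, positive, positive; a point is interior exactly when all three are positive.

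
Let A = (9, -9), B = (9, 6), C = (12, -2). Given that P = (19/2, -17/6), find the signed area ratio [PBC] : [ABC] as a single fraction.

1/2

[ABC] = ½·(9·(6−(-2)) + 9·(-2−(-9)) + 12·(-9−6)) = ½·(72 + 63 − 180) = -45/2.
[PBC] = ½·((19/2)·(6−(-2)) + 9·(-2−(-17/6)) + 12·(-17/6−6)) = ½·(76 + 15/2 − 106) = -45/4, so the ratio is (-45/4)/(-45/2) = 1/2.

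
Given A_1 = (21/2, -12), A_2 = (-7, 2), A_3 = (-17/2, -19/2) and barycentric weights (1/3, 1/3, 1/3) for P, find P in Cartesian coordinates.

P = (1/3)·A_1 + (1/3)·A_2 + (1/3)·A_3.
x-coordinate: (1/3)·(21/2) + (1/3)·(-7) + (1/3)·(-17/2) = -5/3.
y-coordinate: (1/3)·(-12) + (1/3)·2 + (1/3)·(-19/2) = -13/2.

(-5/3, -13/2)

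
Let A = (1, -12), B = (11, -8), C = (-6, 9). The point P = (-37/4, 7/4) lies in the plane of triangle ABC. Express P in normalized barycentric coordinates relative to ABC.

Signed area of the reference triangle: [ABC] = ½·(1·(-8−9) + 11·(9−(-12)) + (-6)·(-12−(-8))) = ½·(-17 + 231 + 24) = 119.
[PBC] = ½·((-37/4)·(-8−9) + 11·(9−(7/4)) + (-6)·(7/4−(-8))) = ½·(629/4 + 319/4 − 117/2) = 357/4, so the A-coordinate is (357/4)/119 = 3/4.
[APC] = ½·(1·(7/4−9) + (-37/4)·(9−(-12)) + (-6)·(-12−(7/4))) = ½·(-29/4 − 777/4 + 165/2) = -119/2, so the B-coordinate is -1/2.
[ABP] = ½·(1·(-8−(7/4)) + 11·(7/4−(-12)) + (-37/4)·(-12−(-8))) = ½·(-39/4 + 605/4 + 37) = 357/4, so the C-coordinate is 3/4.
Check: 3/4 − 1/2 + 3/4 = 1.

(3/4, -1/2, 3/4)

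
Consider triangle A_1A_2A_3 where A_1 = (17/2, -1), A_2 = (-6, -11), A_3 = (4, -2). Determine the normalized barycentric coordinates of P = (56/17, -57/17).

(4/17, 3/17, 10/17)

Signed area of the reference triangle: [A_1A_2A_3] = ½·((17/2)·(-11−(-2)) + (-6)·(-2−(-1)) + 4·(-1−(-11))) = ½·(-153/2 + 6 + 40) = -61/4.
[PA_2A_3] = ½·((56/17)·(-11−(-2)) + (-6)·(-2−(-57/17)) + 4·(-57/17−(-11))) = ½·(-504/17 − 138/17 + 520/17) = -61/17, so the A_1-coordinate is (-61/17)/(-61/4) = 4/17.
[A_1PA_3] = ½·((17/2)·(-57/17−(-2)) + (56/17)·(-2−(-1)) + 4·(-1−(-57/17))) = ½·(-23/2 − 56/17 + 160/17) = -183/68, so the A_2-coordinate is 3/17.
[A_1A_2P] = ½·((17/2)·(-11−(-57/17)) + (-6)·(-57/17−(-1)) + (56/17)·(-1−(-11))) = ½·(-65 + 240/17 + 560/17) = -305/34, so the A_3-coordinate is 10/17.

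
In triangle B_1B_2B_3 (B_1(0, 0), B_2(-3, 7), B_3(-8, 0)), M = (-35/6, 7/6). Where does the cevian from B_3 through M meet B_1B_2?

Barycentric coordinates of M with respect to B_1B_2B_3: (1/6, 1/6, 2/3).
On side B_1B_2 the B_3-coordinate is zero; dropping M's B_3-weight 2/3 and renormalizing the remaining 1/6 : 1/6 gives weights 1/2, 1/2 on B_1, B_2.
N = (1/2)·(0, 0) + (1/2)·(-3, 7) = (-3/2, 7/2).

(-3/2, 7/2)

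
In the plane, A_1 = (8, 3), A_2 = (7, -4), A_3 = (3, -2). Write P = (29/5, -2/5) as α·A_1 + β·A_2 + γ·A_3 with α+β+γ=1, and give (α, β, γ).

Signed area of the reference triangle: [A_1A_2A_3] = ½·(8·(-4−(-2)) + 7·(-2−3) + 3·(3−(-4))) = ½·(-16 − 35 + 21) = -15.
[PA_2A_3] = ½·((29/5)·(-4−(-2)) + 7·(-2−(-2/5)) + 3·(-2/5−(-4))) = ½·(-58/5 − 56/5 + 54/5) = -6, so the A_1-coordinate is (-6)/(-15) = 2/5.
[A_1PA_3] = ½·(8·(-2/5−(-2)) + (29/5)·(-2−3) + 3·(3−(-2/5))) = ½·(64/5 − 29 + 51/5) = -3, so the A_2-coordinate is 1/5.
[A_1A_2P] = ½·(8·(-4−(-2/5)) + 7·(-2/5−3) + (29/5)·(3−(-4))) = ½·(-144/5 − 119/5 + 203/5) = -6, so the A_3-coordinate is 2/5.
Check: 2/5 + 1/5 + 2/5 = 1.

(2/5, 1/5, 2/5)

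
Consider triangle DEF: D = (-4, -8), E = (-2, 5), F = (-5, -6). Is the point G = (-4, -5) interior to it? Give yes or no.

yes

Barycentric coordinates of G: (8/17, 3/17, 6/17).
The three coordinates are positive, positive, positive; a point is interior exactly when all three are positive.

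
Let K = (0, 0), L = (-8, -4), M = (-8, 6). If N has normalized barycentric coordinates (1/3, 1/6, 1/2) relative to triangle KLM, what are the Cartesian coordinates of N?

(-16/3, 7/3)

N = (1/3)·K + (1/6)·L + (1/2)·M.
x-coordinate: (1/3)·0 + (1/6)·(-8) + (1/2)·(-8) = -16/3.
y-coordinate: (1/3)·0 + (1/6)·(-4) + (1/2)·6 = 7/3.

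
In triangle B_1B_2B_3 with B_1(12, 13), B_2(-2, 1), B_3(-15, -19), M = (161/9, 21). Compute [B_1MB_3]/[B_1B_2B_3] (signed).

[B_1B_2B_3] = ½·(12·(1−(-19)) + (-2)·(-19−13) + (-15)·(13−1)) = ½·(240 + 64 − 180) = 62.
[B_1MB_3] = ½·(12·(21−(-19)) + (161/9)·(-19−13) + (-15)·(13−21)) = ½·(480 − 5152/9 + 120) = 124/9, so the ratio is (124/9)/62 = 2/9.

2/9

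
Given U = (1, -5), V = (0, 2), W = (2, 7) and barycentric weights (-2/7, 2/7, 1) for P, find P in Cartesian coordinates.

(12/7, 9)

P = (-2/7)·U + (2/7)·V + 1·W.
x-coordinate: (-2/7)·1 + (2/7)·0 + 1·2 = 12/7.
y-coordinate: (-2/7)·(-5) + (2/7)·2 + 1·7 = 9.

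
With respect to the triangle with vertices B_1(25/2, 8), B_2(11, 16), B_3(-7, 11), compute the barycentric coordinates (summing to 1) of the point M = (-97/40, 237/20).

(1/20, 1/5, 3/4)

Signed area of the reference triangle: [B_1B_2B_3] = ½·((25/2)·(16−11) + 11·(11−8) + (-7)·(8−16)) = ½·(125/2 + 33 + 56) = 303/4.
[MB_2B_3] = ½·((-97/40)·(16−11) + 11·(11−(237/20)) + (-7)·(237/20−16)) = ½·(-97/8 − 187/20 + 581/20) = 303/80, so the B_1-coordinate is (303/80)/(303/4) = 1/20.
[B_1MB_3] = ½·((25/2)·(237/20−11) + (-97/40)·(11−8) + (-7)·(8−(237/20))) = ½·(85/8 − 291/40 + 539/20) = 303/20, so the B_2-coordinate is 1/5.
[B_1B_2M] = ½·((25/2)·(16−(237/20)) + 11·(237/20−8) + (-97/40)·(8−16)) = ½·(415/8 + 847/20 + 97/5) = 909/16, so the B_3-coordinate is 3/4.
Check: 1/20 + 1/5 + 3/4 = 1.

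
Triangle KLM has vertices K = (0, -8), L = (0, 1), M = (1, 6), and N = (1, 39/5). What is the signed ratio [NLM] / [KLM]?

[KLM] = ½·(0·(1−6) + 0·(6−(-8)) + 1·(-8−1)) = ½·(0 + 0 − 9) = -9/2.
[NLM] = ½·(1·(1−6) + 0·(6−(39/5)) + 1·(39/5−1)) = ½·(-5 + 0 + 34/5) = 9/10, so the ratio is (9/10)/(-9/2) = -1/5.

-1/5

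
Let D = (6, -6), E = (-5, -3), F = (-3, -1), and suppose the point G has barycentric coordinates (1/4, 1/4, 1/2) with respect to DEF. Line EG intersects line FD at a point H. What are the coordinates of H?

(0, -8/3)

Line EG meets FD where the E-coordinate vanishes; zeroing G's E-weight and renormalizing leaves F, D-weights 1/2 : 1/4 → (2/3, 1/3).
So H = (2/3)·F + (1/3)·D = (0, -8/3).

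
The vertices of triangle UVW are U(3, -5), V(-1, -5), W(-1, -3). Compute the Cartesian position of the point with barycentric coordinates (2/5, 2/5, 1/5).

(3/5, -23/5)

P = (2/5)·U + (2/5)·V + (1/5)·W.
x-coordinate: (2/5)·3 + (2/5)·(-1) + (1/5)·(-1) = 3/5.
y-coordinate: (2/5)·(-5) + (2/5)·(-5) + (1/5)·(-3) = -23/5.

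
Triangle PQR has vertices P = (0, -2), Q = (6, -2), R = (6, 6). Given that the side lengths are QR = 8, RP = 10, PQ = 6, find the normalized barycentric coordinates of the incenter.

The incenter has barycentric coordinates proportional to the opposite side lengths: (8 : 10 : 6).
Normalizing by 8+10+6 = 24 gives (1/3, 5/12, 1/4).

(1/3, 5/12, 1/4)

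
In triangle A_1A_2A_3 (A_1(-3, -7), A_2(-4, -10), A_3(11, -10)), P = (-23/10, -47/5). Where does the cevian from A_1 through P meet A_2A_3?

Barycentric coordinates of P with respect to A_1A_2A_3: (1/5, 7/10, 1/10).
On side A_2A_3 the A_1-coordinate is zero; dropping P's A_1-weight 1/5 and renormalizing the remaining 7/10 : 1/10 gives weights 7/8, 1/8 on A_2, A_3.
Q = (7/8)·(-4, -10) + (1/8)·(11, -10) = (-17/8, -10).

(-17/8, -10)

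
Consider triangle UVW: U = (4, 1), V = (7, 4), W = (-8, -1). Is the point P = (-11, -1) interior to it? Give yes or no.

Barycentric coordinates of P: (-1/2, 1/5, 13/10).
The three coordinates are negative, positive, positive; a point is interior exactly when all three are positive.

no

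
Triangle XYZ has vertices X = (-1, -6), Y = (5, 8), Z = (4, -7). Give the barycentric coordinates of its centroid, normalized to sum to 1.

The centroid is the average of the vertices, so each weight is 1/3.

(1/3, 1/3, 1/3)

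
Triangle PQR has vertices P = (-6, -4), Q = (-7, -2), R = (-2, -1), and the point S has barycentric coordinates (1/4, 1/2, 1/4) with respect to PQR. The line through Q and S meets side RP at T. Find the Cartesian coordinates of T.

(-4, -5/2)

Line QS meets RP where the Q-coordinate vanishes; zeroing S's Q-weight and renormalizing leaves R, P-weights 1/4 : 1/4 → (1/2, 1/2).
So T = (1/2)·R + (1/2)·P = (-4, -5/2).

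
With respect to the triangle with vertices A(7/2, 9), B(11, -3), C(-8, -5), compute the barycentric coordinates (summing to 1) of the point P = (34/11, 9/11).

(4/11, 4/11, 3/11)

Signed area of the reference triangle: [ABC] = ½·((7/2)·(-3−(-5)) + 11·(-5−9) + (-8)·(9−(-3))) = ½·(7 − 154 − 96) = -243/2.
[PBC] = ½·((34/11)·(-3−(-5)) + 11·(-5−(9/11)) + (-8)·(9/11−(-3))) = ½·(68/11 − 64 − 336/11) = -486/11, so the A-coordinate is (-486/11)/(-243/2) = 4/11.
[APC] = ½·((7/2)·(9/11−(-5)) + (34/11)·(-5−9) + (-8)·(9−(9/11))) = ½·(224/11 − 476/11 − 720/11) = -486/11, so the B-coordinate is 4/11.
[ABP] = ½·((7/2)·(-3−(9/11)) + 11·(9/11−9) + (34/11)·(9−(-3))) = ½·(-147/11 − 90 + 408/11) = -729/22, so the C-coordinate is 3/11.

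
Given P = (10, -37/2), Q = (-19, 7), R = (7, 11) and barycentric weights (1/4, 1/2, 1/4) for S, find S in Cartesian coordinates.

S = (1/4)·P + (1/2)·Q + (1/4)·R.
x-coordinate: (1/4)·10 + (1/2)·(-19) + (1/4)·7 = -21/4.
y-coordinate: (1/4)·(-37/2) + (1/2)·7 + (1/4)·11 = 13/8.

(-21/4, 13/8)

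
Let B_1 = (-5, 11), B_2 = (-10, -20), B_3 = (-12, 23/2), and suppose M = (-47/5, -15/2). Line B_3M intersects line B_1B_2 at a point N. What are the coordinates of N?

(-35/4, -49/4)

Barycentric coordinates of M with respect to B_1B_2B_3: (1/5, 3/5, 1/5).
On side B_1B_2 the B_3-coordinate is zero; dropping M's B_3-weight 1/5 and renormalizing the remaining 1/5 : 3/5 gives weights 1/4, 3/4 on B_1, B_2.
N = (1/4)·(-5, 11) + (3/4)·(-10, -20) = (-35/4, -49/4).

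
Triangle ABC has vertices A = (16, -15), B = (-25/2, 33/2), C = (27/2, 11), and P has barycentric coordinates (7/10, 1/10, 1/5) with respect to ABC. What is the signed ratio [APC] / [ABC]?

1/10

The signed ratio [APC]/[ABC] equals the barycentric coordinate of P at vertex B, which is 1/10.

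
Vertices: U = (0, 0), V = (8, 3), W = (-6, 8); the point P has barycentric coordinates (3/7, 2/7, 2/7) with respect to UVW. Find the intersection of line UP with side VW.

Line UP meets VW where the U-coordinate vanishes; zeroing P's U-weight and renormalizing leaves V, W-weights 2/7 : 2/7 → (1/2, 1/2).
So Q = (1/2)·V + (1/2)·W = (1, 11/2).

(1, 11/2)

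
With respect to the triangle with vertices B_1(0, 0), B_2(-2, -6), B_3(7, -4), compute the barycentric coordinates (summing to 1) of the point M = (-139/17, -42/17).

Signed area of the reference triangle: [B_1B_2B_3] = ½·(0·(-6−(-4)) + (-2)·(-4−0) + 7·(0−(-6))) = ½·(0 + 8 + 42) = 25.
[MB_2B_3] = ½·((-139/17)·(-6−(-4)) + (-2)·(-4−(-42/17)) + 7·(-42/17−(-6))) = ½·(278/17 + 52/17 + 420/17) = 375/17, so the B_1-coordinate is (375/17)/25 = 15/17.
[B_1MB_3] = ½·(0·(-42/17−(-4)) + (-139/17)·(-4−0) + 7·(0−(-42/17))) = ½·(0 + 556/17 + 294/17) = 25, so the B_2-coordinate is 1.
[B_1B_2M] = ½·(0·(-6−(-42/17)) + (-2)·(-42/17−0) + (-139/17)·(0−(-6))) = ½·(0 + 84/17 − 834/17) = -375/17, so the B_3-coordinate is -15/17.

(15/17, 1, -15/17)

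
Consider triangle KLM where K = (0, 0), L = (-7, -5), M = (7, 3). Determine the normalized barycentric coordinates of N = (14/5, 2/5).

Signed area of the reference triangle: [KLM] = ½·(0·(-5−3) + (-7)·(3−0) + 7·(0−(-5))) = ½·(0 − 21 + 35) = 7.
[NLM] = ½·((14/5)·(-5−3) + (-7)·(3−(2/5)) + 7·(2/5−(-5))) = ½·(-112/5 − 91/5 + 189/5) = -7/5, so the K-coordinate is (-7/5)/7 = -1/5.
[KNM] = ½·(0·(2/5−3) + (14/5)·(3−0) + 7·(0−(2/5))) = ½·(0 + 42/5 − 14/5) = 14/5, so the L-coordinate is 2/5.
[KLN] = ½·(0·(-5−(2/5)) + (-7)·(2/5−0) + (14/5)·(0−(-5))) = ½·(0 − 14/5 + 14) = 28/5, so the M-coordinate is 4/5.

(-1/5, 2/5, 4/5)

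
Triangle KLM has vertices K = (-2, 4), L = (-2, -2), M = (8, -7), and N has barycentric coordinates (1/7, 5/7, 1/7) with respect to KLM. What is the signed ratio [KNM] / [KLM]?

The signed ratio [KNM]/[KLM] equals the barycentric coordinate of N at vertex L, which is 5/7.

5/7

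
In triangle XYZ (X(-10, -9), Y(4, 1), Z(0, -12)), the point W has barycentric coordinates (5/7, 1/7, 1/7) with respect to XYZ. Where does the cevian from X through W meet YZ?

(2, -11/2)

Line XW meets YZ where the X-coordinate vanishes; zeroing W's X-weight and renormalizing leaves Y, Z-weights 1/7 : 1/7 → (1/2, 1/2).
So V = (1/2)·Y + (1/2)·Z = (2, -11/2).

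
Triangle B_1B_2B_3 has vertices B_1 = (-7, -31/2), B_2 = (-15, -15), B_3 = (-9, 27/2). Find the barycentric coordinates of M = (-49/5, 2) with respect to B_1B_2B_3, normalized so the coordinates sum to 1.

(1/5, 1/5, 3/5)

Signed area of the reference triangle: [B_1B_2B_3] = ½·((-7)·(-15−(27/2)) + (-15)·(27/2−(-31/2)) + (-9)·(-31/2−(-15))) = ½·(399/2 − 435 + 9/2) = -231/2.
[MB_2B_3] = ½·((-49/5)·(-15−(27/2)) + (-15)·(27/2−2) + (-9)·(2−(-15))) = ½·(2793/10 − 345/2 − 153) = -231/10, so the B_1-coordinate is (-231/10)/(-231/2) = 1/5.
[B_1MB_3] = ½·((-7)·(2−(27/2)) + (-49/5)·(27/2−(-31/2)) + (-9)·(-31/2−2)) = ½·(161/2 − 1421/5 + 315/2) = -231/10, so the B_2-coordinate is 1/5.
[B_1B_2M] = ½·((-7)·(-15−2) + (-15)·(2−(-31/2)) + (-49/5)·(-31/2−(-15))) = ½·(119 − 525/2 + 49/10) = -693/10, so the B_3-coordinate is 3/5.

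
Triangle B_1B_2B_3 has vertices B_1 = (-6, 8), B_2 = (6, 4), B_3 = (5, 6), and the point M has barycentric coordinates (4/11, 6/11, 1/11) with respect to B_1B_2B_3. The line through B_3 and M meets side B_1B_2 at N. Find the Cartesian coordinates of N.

(6/5, 28/5)

Line B_3M meets B_1B_2 where the B_3-coordinate vanishes; zeroing M's B_3-weight and renormalizing leaves B_1, B_2-weights 4/11 : 6/11 → (2/5, 3/5).
So N = (2/5)·B_1 + (3/5)·B_2 = (6/5, 28/5).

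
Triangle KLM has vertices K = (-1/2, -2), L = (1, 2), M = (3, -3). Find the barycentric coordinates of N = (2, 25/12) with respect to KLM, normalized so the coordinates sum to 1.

(-1/3, 13/12, 1/4)

Signed area of the reference triangle: [KLM] = ½·((-1/2)·(2−(-3)) + 1·(-3−(-2)) + 3·(-2−2)) = ½·(-5/2 − 1 − 12) = -31/4.
[NLM] = ½·(2·(2−(-3)) + 1·(-3−(25/12)) + 3·(25/12−2)) = ½·(10 − 61/12 + 1/4) = 31/12, so the K-coordinate is (31/12)/(-31/4) = -1/3.
[KNM] = ½·((-1/2)·(25/12−(-3)) + 2·(-3−(-2)) + 3·(-2−(25/12))) = ½·(-61/24 − 2 − 49/4) = -403/48, so the L-coordinate is 13/12.
[KLN] = ½·((-1/2)·(2−(25/12)) + 1·(25/12−(-2)) + 2·(-2−2)) = ½·(1/24 + 49/12 − 8) = -31/16, so the M-coordinate is 1/4.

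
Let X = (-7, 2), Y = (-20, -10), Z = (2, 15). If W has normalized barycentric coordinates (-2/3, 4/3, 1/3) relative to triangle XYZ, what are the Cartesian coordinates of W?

(-64/3, -29/3)

W = (-2/3)·X + (4/3)·Y + (1/3)·Z.
x-coordinate: (-2/3)·(-7) + (4/3)·(-20) + (1/3)·2 = -64/3.
y-coordinate: (-2/3)·2 + (4/3)·(-10) + (1/3)·15 = -29/3.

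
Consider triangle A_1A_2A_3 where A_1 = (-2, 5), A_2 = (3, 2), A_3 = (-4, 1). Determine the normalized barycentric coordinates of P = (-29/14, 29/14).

(3/14, 3/14, 4/7)

Signed area of the reference triangle: [A_1A_2A_3] = ½·((-2)·(2−1) + 3·(1−5) + (-4)·(5−2)) = ½·(-2 − 12 − 12) = -13.
[PA_2A_3] = ½·((-29/14)·(2−1) + 3·(1−(29/14)) + (-4)·(29/14−2)) = ½·(-29/14 − 45/14 − 2/7) = -39/14, so the A_1-coordinate is (-39/14)/(-13) = 3/14.
[A_1PA_3] = ½·((-2)·(29/14−1) + (-29/14)·(1−5) + (-4)·(5−(29/14))) = ½·(-15/7 + 58/7 − 82/7) = -39/14, so the A_2-coordinate is 3/14.
[A_1A_2P] = ½·((-2)·(2−(29/14)) + 3·(29/14−5) + (-29/14)·(5−2)) = ½·(1/7 − 123/14 − 87/14) = -52/7, so the A_3-coordinate is 4/7.
Check: 3/14 + 3/14 + 4/7 = 1.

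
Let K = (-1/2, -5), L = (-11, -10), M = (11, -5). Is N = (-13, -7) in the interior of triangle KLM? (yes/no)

Barycentric coordinates of N: (152/115, 2/5, -83/115).
The three coordinates are positive, positive, negative; a point is interior exactly when all three are positive.

no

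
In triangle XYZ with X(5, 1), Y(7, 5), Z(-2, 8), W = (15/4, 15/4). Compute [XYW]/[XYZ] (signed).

1/4

[XYZ] = ½·(5·(5−8) + 7·(8−1) + (-2)·(1−5)) = ½·(-15 + 49 + 8) = 21.
[XYW] = ½·(5·(5−(15/4)) + 7·(15/4−1) + (15/4)·(1−5)) = ½·(25/4 + 77/4 − 15) = 21/4, so the ratio is (21/4)/21 = 1/4.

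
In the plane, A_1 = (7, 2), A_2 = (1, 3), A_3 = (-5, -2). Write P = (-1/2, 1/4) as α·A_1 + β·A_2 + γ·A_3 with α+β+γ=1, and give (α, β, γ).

(1/4, 1/4, 1/2)

Signed area of the reference triangle: [A_1A_2A_3] = ½·(7·(3−(-2)) + 1·(-2−2) + (-5)·(2−3)) = ½·(35 − 4 + 5) = 18.
[PA_2A_3] = ½·((-1/2)·(3−(-2)) + 1·(-2−(1/4)) + (-5)·(1/4−3)) = ½·(-5/2 − 9/4 + 55/4) = 9/2, so the A_1-coordinate is (9/2)/18 = 1/4.
[A_1PA_3] = ½·(7·(1/4−(-2)) + (-1/2)·(-2−2) + (-5)·(2−(1/4))) = ½·(63/4 + 2 − 35/4) = 9/2, so the A_2-coordinate is 1/4.
[A_1A_2P] = ½·(7·(3−(1/4)) + 1·(1/4−2) + (-1/2)·(2−3)) = ½·(77/4 − 7/4 + 1/2) = 9, so the A_3-coordinate is 1/2.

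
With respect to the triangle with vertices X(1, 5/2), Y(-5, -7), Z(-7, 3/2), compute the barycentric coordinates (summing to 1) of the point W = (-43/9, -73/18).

(1/9, 2/3, 2/9)

Signed area of the reference triangle: [XYZ] = ½·(1·(-7−(3/2)) + (-5)·(3/2−(5/2)) + (-7)·(5/2−(-7))) = ½·(-17/2 + 5 − 133/2) = -35.
[WYZ] = ½·((-43/9)·(-7−(3/2)) + (-5)·(3/2−(-73/18)) + (-7)·(-73/18−(-7))) = ½·(731/18 − 250/9 − 371/18) = -35/9, so the X-coordinate is (-35/9)/(-35) = 1/9.
[XWZ] = ½·(1·(-73/18−(3/2)) + (-43/9)·(3/2−(5/2)) + (-7)·(5/2−(-73/18))) = ½·(-50/9 + 43/9 − 413/9) = -70/3, so the Y-coordinate is 2/3.
[XYW] = ½·(1·(-7−(-73/18)) + (-5)·(-73/18−(5/2)) + (-43/9)·(5/2−(-7))) = ½·(-53/18 + 295/9 − 817/18) = -70/9, so the Z-coordinate is 2/9.
Check: 1/9 + 2/3 + 2/9 = 1.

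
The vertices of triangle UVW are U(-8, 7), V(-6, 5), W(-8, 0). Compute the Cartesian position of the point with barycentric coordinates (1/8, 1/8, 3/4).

P = (1/8)·U + (1/8)·V + (3/4)·W.
x-coordinate: (1/8)·(-8) + (1/8)·(-6) + (3/4)·(-8) = -31/4.
y-coordinate: (1/8)·7 + (1/8)·5 + (3/4)·0 = 3/2.

(-31/4, 3/2)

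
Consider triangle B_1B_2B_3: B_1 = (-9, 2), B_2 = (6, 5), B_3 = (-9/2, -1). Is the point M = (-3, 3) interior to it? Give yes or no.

Barycentric coordinates of M: (22/39, 5/13, 2/39).
The three coordinates are positive, positive, positive; a point is interior exactly when all three are positive.

yes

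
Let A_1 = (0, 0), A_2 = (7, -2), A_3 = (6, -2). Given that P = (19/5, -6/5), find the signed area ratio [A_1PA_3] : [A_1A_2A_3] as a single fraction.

[A_1A_2A_3] = ½·(0·(-2−(-2)) + 7·(-2−0) + 6·(0−(-2))) = ½·(0 − 14 + 12) = -1.
[A_1PA_3] = ½·(0·(-6/5−(-2)) + (19/5)·(-2−0) + 6·(0−(-6/5))) = ½·(0 − 38/5 + 36/5) = -1/5, so the ratio is (-1/5)/(-1) = 1/5.

1/5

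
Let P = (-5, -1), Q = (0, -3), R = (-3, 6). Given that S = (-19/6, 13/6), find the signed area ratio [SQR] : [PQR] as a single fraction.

[PQR] = ½·((-5)·(-3−6) + 0·(6−(-1)) + (-3)·(-1−(-3))) = ½·(45 + 0 − 6) = 39/2.
[SQR] = ½·((-19/6)·(-3−6) + 0·(6−(13/6)) + (-3)·(13/6−(-3))) = ½·(57/2 + 0 − 31/2) = 13/2, so the ratio is (13/2)/(39/2) = 1/3.

1/3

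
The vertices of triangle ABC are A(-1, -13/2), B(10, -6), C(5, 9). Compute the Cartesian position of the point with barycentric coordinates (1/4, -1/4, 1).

(9/4, 71/8)

P = (1/4)·A + (-1/4)·B + 1·C.
x-coordinate: (1/4)·(-1) + (-1/4)·10 + 1·5 = 9/4.
y-coordinate: (1/4)·(-13/2) + (-1/4)·(-6) + 1·9 = 71/8.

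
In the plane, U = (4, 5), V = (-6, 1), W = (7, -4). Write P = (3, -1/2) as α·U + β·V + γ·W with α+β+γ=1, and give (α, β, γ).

Signed area of the reference triangle: [UVW] = ½·(4·(1−(-4)) + (-6)·(-4−5) + 7·(5−1)) = ½·(20 + 54 + 28) = 51.
[PVW] = ½·(3·(1−(-4)) + (-6)·(-4−(-1/2)) + 7·(-1/2−1)) = ½·(15 + 21 − 21/2) = 51/4, so the U-coordinate is (51/4)/51 = 1/4.
[UPW] = ½·(4·(-1/2−(-4)) + 3·(-4−5) + 7·(5−(-1/2))) = ½·(14 − 27 + 77/2) = 51/4, so the V-coordinate is 1/4.
[UVP] = ½·(4·(1−(-1/2)) + (-6)·(-1/2−5) + 3·(5−1)) = ½·(6 + 33 + 12) = 51/2, so the W-coordinate is 1/2.

(1/4, 1/4, 1/2)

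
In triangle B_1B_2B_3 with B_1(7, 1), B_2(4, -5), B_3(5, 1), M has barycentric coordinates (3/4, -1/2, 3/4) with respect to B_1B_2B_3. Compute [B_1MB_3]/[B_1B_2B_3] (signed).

-1/2

The signed ratio [B_1MB_3]/[B_1B_2B_3] equals the barycentric coordinate of M at vertex B_2, which is -1/2.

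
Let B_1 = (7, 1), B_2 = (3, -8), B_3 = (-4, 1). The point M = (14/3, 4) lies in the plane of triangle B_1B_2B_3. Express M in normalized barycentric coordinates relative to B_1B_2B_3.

(1, -1/3, 1/3)

Signed area of the reference triangle: [B_1B_2B_3] = ½·(7·(-8−1) + 3·(1−1) + (-4)·(1−(-8))) = ½·(-63 + 0 − 36) = -99/2.
[MB_2B_3] = ½·((14/3)·(-8−1) + 3·(1−4) + (-4)·(4−(-8))) = ½·(-42 − 9 − 48) = -99/2, so the B_1-coordinate is (-99/2)/(-99/2) = 1.
[B_1MB_3] = ½·(7·(4−1) + (14/3)·(1−1) + (-4)·(1−4)) = ½·(21 + 0 + 12) = 33/2, so the B_2-coordinate is -1/3.
[B_1B_2M] = ½·(7·(-8−4) + 3·(4−1) + (14/3)·(1−(-8))) = ½·(-84 + 9 + 42) = -33/2, so the B_3-coordinate is 1/3.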